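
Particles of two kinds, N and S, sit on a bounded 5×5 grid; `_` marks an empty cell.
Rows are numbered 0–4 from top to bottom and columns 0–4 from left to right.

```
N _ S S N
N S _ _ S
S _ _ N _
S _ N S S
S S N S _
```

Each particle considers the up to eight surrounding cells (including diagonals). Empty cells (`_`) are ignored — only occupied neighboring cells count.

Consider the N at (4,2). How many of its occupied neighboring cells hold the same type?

1

Occupied neighbors of (4,2): (3,2)=N, (3,3)=S, (4,1)=S, (4,3)=S.
Same type (N): 1 of 4.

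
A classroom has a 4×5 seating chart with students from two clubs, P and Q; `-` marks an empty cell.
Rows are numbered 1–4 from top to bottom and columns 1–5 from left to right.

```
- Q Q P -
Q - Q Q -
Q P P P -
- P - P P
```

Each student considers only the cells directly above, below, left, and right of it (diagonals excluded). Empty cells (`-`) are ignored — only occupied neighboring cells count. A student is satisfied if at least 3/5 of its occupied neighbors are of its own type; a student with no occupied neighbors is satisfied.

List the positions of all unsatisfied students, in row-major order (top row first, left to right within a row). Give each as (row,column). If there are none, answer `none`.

(1,4), (2,4), (3,1)

Row 1: (1,2)Q 1/1 ✓ · (1,3)Q 2/3 ✓ · (1,4)P 0/2 ✗
Row 2: (2,1)Q 1/1 ✓ · (2,3)Q 2/3 ✓ · (2,4)Q 1/3 ✗
Row 3: (3,1)Q 1/2 ✗ · (3,2)P 2/3 ✓ · (3,3)P 2/3 ✓ · (3,4)P 2/3 ✓
Row 4: (4,2)P 1/1 ✓ · (4,4)P 2/2 ✓ · (4,5)P 1/1 ✓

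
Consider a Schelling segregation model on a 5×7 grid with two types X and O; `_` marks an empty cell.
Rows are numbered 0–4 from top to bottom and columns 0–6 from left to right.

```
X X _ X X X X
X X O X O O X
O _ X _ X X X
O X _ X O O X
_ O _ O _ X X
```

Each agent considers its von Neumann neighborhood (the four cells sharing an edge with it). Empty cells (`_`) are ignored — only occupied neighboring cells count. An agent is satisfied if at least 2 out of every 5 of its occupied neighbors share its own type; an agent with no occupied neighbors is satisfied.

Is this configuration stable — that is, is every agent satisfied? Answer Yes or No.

No

Row 0: (0,0)X 2/2 ✓ · (0,1)X 2/2 ✓ · (0,3)X 2/2 ✓ · (0,4)X 2/3 ✓ · (0,5)X 2/3 ✓ · (0,6)X 2/2 ✓
Row 1: (1,0)X 2/3 ✓ · (1,1)X 2/3 ✓ · (1,2)O 0/3 ✗ · (1,3)X 1/3 ✗ · (1,4)O 1/4 ✗ · (1,5)O 1/4 ✗ · (1,6)X 2/3 ✓
Row 2: (2,0)O 1/2 ✓ · (2,2)X 0/1 ✗ · (2,4)X 1/3 ✗ · (2,5)X 2/4 ✓ · (2,6)X 3/3 ✓
Row 3: (3,0)O 1/2 ✓ · (3,1)X 0/2 ✗ · (3,3)X 0/2 ✗ · (3,4)O 1/3 ✗ · (3,5)O 1/4 ✗ · (3,6)X 2/3 ✓
Row 4: (4,1)O 0/1 ✗ · (4,3)O 0/1 ✗ · (4,5)X 1/2 ✓ · (4,6)X 2/2 ✓
For instance (1,2) has only 0/3 same-type neighbors, below 2/5.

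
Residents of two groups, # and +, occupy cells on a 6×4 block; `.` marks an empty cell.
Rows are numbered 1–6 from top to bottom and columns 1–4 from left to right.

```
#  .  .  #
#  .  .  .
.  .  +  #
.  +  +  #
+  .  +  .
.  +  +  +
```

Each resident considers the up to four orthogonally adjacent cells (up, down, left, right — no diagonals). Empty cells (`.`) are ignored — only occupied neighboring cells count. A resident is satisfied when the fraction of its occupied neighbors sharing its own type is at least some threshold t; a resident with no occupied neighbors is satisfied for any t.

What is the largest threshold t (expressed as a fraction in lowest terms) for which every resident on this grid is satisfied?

1/2

Row 1: (1,1)# 1/1 · (1,4)# — no occupied neighbors
Row 2: (2,1)# 1/1
Row 3: (3,3)+ 1/2 · (3,4)# 1/2
Row 4: (4,2)+ 1/1 · (4,3)+ 3/4 · (4,4)# 1/2
Row 5: (5,1)+ — no occupied neighbors · (5,3)+ 2/2
Row 6: (6,2)+ 1/1 · (6,3)+ 3/3 · (6,4)+ 1/1
The smallest same-type fraction is 1/2 at (3,3), which reduces to 1/2. Any threshold above that leaves this resident unsatisfied.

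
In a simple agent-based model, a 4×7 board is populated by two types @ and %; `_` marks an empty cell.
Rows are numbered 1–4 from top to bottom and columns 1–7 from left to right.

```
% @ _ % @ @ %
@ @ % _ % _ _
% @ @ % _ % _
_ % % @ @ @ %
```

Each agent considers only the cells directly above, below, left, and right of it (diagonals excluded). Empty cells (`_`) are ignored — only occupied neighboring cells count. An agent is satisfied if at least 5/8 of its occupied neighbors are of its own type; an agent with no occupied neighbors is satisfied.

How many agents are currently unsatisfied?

(1,1)% 0/2 ✗
(1,2)@ 1/2 ✗
(1,4)% 0/1 ✗
(1,5)@ 1/3 ✗
(1,6)@ 1/2 ✗
(1,7)% 0/1 ✗
(2,1)@ 1/3 ✗
(2,2)@ 3/4 ✓
(2,3)% 0/2 ✗
(2,5)% 0/1 ✗
(3,1)% 0/2 ✗
(3,2)@ 2/4 ✗
(3,3)@ 1/4 ✗
(3,4)% 0/2 ✗
(3,6)% 0/1 ✗
(4,2)% 1/2 ✗
(4,3)% 1/3 ✗
(4,4)@ 1/3 ✗
(4,5)@ 2/2 ✓
(4,6)@ 1/3 ✗
(4,7)% 0/1 ✗
Unsatisfied: (1,1), (1,2), (1,4), (1,5), (1,6), (1,7), (2,1), (2,3), (2,5), (3,1), (3,2), (3,3), (3,4), (3,6), (4,2), (4,3), (4,4), (4,6), (4,7) — 19 in total.

19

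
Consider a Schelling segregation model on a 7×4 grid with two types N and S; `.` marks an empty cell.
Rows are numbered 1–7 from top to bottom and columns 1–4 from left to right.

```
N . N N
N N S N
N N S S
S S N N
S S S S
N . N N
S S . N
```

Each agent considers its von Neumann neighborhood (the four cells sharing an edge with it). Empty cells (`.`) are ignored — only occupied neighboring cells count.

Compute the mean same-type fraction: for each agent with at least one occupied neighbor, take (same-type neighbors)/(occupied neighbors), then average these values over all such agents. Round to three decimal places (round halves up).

0.587

Row 1: (1,1)N 1/1 · (1,3)N 1/2 · (1,4)N 2/2
Row 2: (2,1)N 3/3 · (2,2)N 2/3 · (2,3)S 1/4 · (2,4)N 1/3
Row 3: (3,1)N 2/3 · (3,2)N 2/4 · (3,3)S 2/4 · (3,4)S 1/3
Row 4: (4,1)S 2/3 · (4,2)S 2/4 · (4,3)N 1/4 · (4,4)N 1/3
Row 5: (5,1)S 2/3 · (5,2)S 3/3 · (5,3)S 2/4 · (5,4)S 1/3
Row 6: (6,1)N 0/2 · (6,3)N 1/2 · (6,4)N 2/3
Row 7: (7,1)S 1/2 · (7,2)S 1/1 · (7,4)N 1/1
Sum over 25 agents: 1/1 + 1/2 + 2/2 + 3/3 + 2/3 + 1/4 + 1/3 + 2/3 + 2/4 + 2/4 + 1/3 + 2/3 + 2/4 + 1/4 + 1/3 + 2/3 + 3/3 + 2/4 + 1/3 + 0/2 + 1/2 + 2/3 + 1/2 + 1/1 + 1/1 = 44/3; mean = 44/3 ÷ 25 = 44/75 = 0.586666… → 0.587.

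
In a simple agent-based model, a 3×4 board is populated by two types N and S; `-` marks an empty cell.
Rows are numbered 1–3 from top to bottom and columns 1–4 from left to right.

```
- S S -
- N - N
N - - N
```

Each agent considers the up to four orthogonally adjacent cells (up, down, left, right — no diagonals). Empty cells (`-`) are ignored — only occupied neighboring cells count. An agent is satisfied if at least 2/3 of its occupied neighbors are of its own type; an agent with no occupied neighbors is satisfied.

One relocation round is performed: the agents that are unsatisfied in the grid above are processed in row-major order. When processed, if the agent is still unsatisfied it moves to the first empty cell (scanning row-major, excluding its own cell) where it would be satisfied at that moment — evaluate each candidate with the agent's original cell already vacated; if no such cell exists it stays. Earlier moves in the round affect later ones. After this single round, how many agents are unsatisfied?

Initially unsatisfied (in order): (1,2), (2,2).
  (1,2) → (1,1).
  (2,2): now satisfied by earlier moves; stays.
Resulting grid:
S - S -
- N - N
N - - N
All satisfied now.

0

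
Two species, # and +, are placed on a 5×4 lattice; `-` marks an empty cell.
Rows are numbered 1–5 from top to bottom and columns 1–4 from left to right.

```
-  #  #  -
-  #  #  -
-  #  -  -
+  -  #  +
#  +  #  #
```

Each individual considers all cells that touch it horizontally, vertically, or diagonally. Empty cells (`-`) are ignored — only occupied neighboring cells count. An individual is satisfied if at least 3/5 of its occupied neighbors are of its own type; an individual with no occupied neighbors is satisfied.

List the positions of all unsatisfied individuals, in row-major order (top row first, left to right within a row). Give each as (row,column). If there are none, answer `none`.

(4,1), (4,4), (5,1), (5,2), (5,3)

Row 1: (1,2)# 3/3 satisfied · (1,3)# 3/3 satisfied
Row 2: (2,2)# 4/4 satisfied · (2,3)# 4/4 satisfied
Row 3: (3,2)# 3/4 satisfied
Row 4: (4,1)+ 1/3 not · (4,3)# 3/5 satisfied · (4,4)+ 0/3 not
Row 5: (5,1)# 0/2 not · (5,2)+ 1/4 not · (5,3)# 2/4 not · (5,4)# 2/3 satisfied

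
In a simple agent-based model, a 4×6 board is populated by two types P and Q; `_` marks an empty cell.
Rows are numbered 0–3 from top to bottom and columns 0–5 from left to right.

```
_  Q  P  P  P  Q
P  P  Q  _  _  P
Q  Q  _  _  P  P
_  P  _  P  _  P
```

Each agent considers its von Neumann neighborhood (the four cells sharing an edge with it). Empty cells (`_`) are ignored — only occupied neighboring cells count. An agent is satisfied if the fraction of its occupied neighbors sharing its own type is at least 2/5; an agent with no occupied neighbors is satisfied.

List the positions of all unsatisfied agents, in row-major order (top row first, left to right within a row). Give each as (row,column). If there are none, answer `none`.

Row 0: (0,1)Q 0/2 not · (0,2)P 1/3 not · (0,3)P 2/2 satisfied · (0,4)P 1/2 satisfied · (0,5)Q 0/2 not
Row 1: (1,0)P 1/2 satisfied · (1,1)P 1/4 not · (1,2)Q 0/2 not · (1,5)P 1/2 satisfied
Row 2: (2,0)Q 1/2 satisfied · (2,1)Q 1/3 not · (2,4)P 1/1 satisfied · (2,5)P 3/3 satisfied
Row 3: (3,1)P 0/1 not · (3,3)P 0/0 satisfied · (3,5)P 1/1 satisfied

(0,1), (0,2), (0,5), (1,1), (1,2), (2,1), (3,1)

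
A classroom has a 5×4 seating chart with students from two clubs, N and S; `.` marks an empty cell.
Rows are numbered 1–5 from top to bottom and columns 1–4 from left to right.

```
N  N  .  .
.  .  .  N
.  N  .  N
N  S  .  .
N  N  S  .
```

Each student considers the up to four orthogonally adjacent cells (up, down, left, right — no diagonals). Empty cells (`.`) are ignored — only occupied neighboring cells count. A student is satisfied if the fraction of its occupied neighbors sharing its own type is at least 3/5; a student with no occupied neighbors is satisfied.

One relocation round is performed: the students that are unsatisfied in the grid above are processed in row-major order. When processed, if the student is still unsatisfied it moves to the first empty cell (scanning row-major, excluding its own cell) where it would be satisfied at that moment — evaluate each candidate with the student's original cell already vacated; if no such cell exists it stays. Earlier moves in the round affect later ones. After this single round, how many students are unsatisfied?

Initially unsatisfied (in order): (3,2), (4,1), (4,2), (5,2), (5,3).
  (3,2) → (1,3).
  (4,1) → (1,4).
  (4,2) → (3,1).
  (5,2) → (2,2).
  (5,3): now satisfied by earlier moves; stays.
Resulting grid:
N N N N
. N . N
S . . N
. . . .
N . S .
All satisfied now.

0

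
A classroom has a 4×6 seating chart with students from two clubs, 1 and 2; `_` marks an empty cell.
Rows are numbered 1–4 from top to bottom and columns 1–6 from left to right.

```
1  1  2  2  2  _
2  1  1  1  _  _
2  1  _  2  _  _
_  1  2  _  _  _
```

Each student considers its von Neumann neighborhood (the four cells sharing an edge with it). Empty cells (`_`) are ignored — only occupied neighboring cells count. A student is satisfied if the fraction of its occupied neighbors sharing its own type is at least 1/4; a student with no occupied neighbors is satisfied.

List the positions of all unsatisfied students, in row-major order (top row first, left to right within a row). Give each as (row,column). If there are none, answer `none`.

(1,1)1 1/2 ✓
(1,2)1 2/3 ✓
(1,3)2 1/3 ✓
(1,4)2 2/3 ✓
(1,5)2 1/1 ✓
(2,1)2 1/3 ✓
(2,2)1 3/4 ✓
(2,3)1 2/3 ✓
(2,4)1 1/3 ✓
(3,1)2 1/2 ✓
(3,2)1 2/3 ✓
(3,4)2 0/1 ✗
(4,2)1 1/2 ✓
(4,3)2 0/1 ✗

(3,4), (4,3)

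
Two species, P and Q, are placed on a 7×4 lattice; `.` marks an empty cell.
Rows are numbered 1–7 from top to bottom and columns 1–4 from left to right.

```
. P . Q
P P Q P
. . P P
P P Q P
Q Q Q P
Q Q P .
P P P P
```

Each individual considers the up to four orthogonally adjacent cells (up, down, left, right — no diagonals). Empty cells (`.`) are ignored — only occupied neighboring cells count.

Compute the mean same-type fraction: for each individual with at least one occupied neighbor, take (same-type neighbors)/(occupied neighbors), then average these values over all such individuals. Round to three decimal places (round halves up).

0.572

Row 1: (1,2)P 1/1 · (1,4)Q 0/1
Row 2: (2,1)P 1/1 · (2,2)P 2/3 · (2,3)Q 0/3 · (2,4)P 1/3
Row 3: (3,3)P 1/3 · (3,4)P 3/3
Row 4: (4,1)P 1/2 · (4,2)P 1/3 · (4,3)Q 1/4 · (4,4)P 2/3
Row 5: (5,1)Q 2/3 · (5,2)Q 3/4 · (5,3)Q 2/4 · (5,4)P 1/2
Row 6: (6,1)Q 2/3 · (6,2)Q 2/4 · (6,3)P 1/3
Row 7: (7,1)P 1/2 · (7,2)P 2/3 · (7,3)P 3/3 · (7,4)P 1/1
Sum over 23 individuals: 1/1 + 0/1 + 1/1 + 2/3 + 0/3 + 1/3 + 1/3 + 3/3 + 1/2 + 1/3 + 1/4 + 2/3 + 2/3 + 3/4 + 2/4 + 1/2 + 2/3 + 2/4 + 1/3 + 1/2 + 2/3 + 3/3 + 1/1 = 79/6; mean = 79/6 ÷ 23 = 79/138 = 0.572463… → 0.572.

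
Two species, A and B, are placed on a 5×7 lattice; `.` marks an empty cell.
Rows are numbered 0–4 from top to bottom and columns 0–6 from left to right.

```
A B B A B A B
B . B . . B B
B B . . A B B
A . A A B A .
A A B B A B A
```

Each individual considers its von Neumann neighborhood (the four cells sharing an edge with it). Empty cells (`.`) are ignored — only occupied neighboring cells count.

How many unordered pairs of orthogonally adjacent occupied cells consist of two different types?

21

Scan each occupied cell's neighbors to the right and below so each pair is counted once.
Row 0: A(0,0)–B(0,1)≠ A(0,0)–B(1,0)≠ B(0,1)–B(0,2)= B(0,2)–A(0,3)≠ B(0,2)–B(1,2)= A(0,3)–B(0,4)≠ B(0,4)–A(0,5)≠ A(0,5)–B(0,6)≠ A(0,5)–B(1,5)≠ B(0,6)–B(1,6)=  → 7/10 unlike.
Row 1: B(1,0)–B(2,0)= B(1,5)–B(1,6)= B(1,5)–B(2,5)= B(1,6)–B(2,6)=  → 0/4 unlike.
Row 2: B(2,0)–B(2,1)= B(2,0)–A(3,0)≠ A(2,4)–B(2,5)≠ A(2,4)–B(3,4)≠ B(2,5)–B(2,6)= B(2,5)–A(3,5)≠  → 4/6 unlike.
Row 3: A(3,0)–A(4,0)= A(3,2)–A(3,3)= A(3,2)–B(4,2)≠ A(3,3)–B(3,4)≠ A(3,3)–B(4,3)≠ B(3,4)–A(3,5)≠ B(3,4)–A(4,4)≠ A(3,5)–B(4,5)≠  → 6/8 unlike.
Row 4: A(4,0)–A(4,1)= A(4,1)–B(4,2)≠ B(4,2)–B(4,3)= B(4,3)–A(4,4)≠ A(4,4)–B(4,5)≠ B(4,5)–A(4,6)≠  → 4/6 unlike.
Total adjacent occupied pairs: 34; unlike-type pairs: 21.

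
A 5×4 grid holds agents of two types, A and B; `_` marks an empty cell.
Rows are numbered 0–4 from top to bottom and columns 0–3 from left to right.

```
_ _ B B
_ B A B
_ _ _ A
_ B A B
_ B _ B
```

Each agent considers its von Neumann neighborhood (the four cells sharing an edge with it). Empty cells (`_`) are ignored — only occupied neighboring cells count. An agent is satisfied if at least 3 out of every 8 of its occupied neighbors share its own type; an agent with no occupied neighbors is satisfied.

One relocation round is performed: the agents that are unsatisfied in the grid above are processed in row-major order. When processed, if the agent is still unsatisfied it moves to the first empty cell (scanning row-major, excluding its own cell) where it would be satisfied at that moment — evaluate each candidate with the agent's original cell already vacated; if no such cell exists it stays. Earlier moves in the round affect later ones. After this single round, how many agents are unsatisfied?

1

Initially unsatisfied (in order): (1,1), (1,2), (1,3), (2,3), (3,2), (3,3).
  (1,1) → (0,0).
  (1,2) → (1,1).
  (1,3): now satisfied by earlier moves; stays.
  (2,3) → (1,0).
  (3,2) → (2,0).
  (3,3): now satisfied by earlier moves; stays.
Resulting grid:
B _ B B
A A _ B
A _ _ _
_ B _ B
_ B _ B
Unsatisfied now: (0,0).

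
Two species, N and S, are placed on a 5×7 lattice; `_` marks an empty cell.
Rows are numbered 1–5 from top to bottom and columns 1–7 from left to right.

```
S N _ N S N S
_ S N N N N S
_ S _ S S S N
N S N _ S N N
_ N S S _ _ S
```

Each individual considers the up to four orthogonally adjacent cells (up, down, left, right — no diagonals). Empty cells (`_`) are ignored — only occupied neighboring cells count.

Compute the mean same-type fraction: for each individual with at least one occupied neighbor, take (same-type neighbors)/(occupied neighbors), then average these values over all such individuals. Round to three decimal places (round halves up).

0.377

Row 1: (1,1)S 0/1 · (1,2)N 0/2 · (1,4)N 1/2 · (1,5)S 0/3 · (1,6)N 1/3 · (1,7)S 1/2
Row 2: (2,2)S 1/3 · (2,3)N 1/2 · (2,4)N 3/4 · (2,5)N 2/4 · (2,6)N 2/4 · (2,7)S 1/3
Row 3: (3,2)S 2/2 · (3,4)S 1/2 · (3,5)S 3/4 · (3,6)S 1/4 · (3,7)N 1/3
Row 4: (4,1)N 0/1 · (4,2)S 1/4 · (4,3)N 0/2 · (4,5)S 1/2 · (4,6)N 1/3 · (4,7)N 2/3
Row 5: (5,2)N 0/2 · (5,3)S 1/3 · (5,4)S 1/1 · (5,7)S 0/1
Sum over 27 individuals: 0/1 + 0/2 + 1/2 + 0/3 + 1/3 + 1/2 + 1/3 + 1/2 + 3/4 + 2/4 + 2/4 + 1/3 + 2/2 + 1/2 + 3/4 + 1/4 + 1/3 + 0/1 + 1/4 + 0/2 + 1/2 + 1/3 + 2/3 + 0/2 + 1/3 + 1/1 + 0/1 = 61/6; mean = 61/6 ÷ 27 = 61/162 = 0.376543… → 0.377.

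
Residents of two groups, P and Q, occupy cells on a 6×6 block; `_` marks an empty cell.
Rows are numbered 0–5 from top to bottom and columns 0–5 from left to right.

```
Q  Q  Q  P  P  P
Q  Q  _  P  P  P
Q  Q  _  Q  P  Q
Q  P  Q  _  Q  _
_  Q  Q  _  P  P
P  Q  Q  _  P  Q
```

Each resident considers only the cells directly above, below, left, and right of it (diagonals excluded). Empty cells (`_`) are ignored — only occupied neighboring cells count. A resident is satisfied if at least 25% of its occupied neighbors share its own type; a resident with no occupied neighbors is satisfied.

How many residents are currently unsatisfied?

6

(0,0)Q 2/2 ok
(0,1)Q 3/3 ok
(0,2)Q 1/2 ok
(0,3)P 2/3 ok
(0,4)P 3/3 ok
(0,5)P 2/2 ok
(1,0)Q 3/3 ok
(1,1)Q 3/3 ok
(1,3)P 2/3 ok
(1,4)P 4/4 ok
(1,5)P 2/3 ok
(2,0)Q 3/3 ok
(2,1)Q 2/3 ok
(2,3)Q 0/2 unhappy
(2,4)P 1/4 ok
(2,5)Q 0/2 unhappy
(3,0)Q 1/2 ok
(3,1)P 0/4 unhappy
(3,2)Q 1/2 ok
(3,4)Q 0/2 unhappy
(4,1)Q 2/3 ok
(4,2)Q 3/3 ok
(4,4)P 2/3 ok
(4,5)P 1/2 ok
(5,0)P 0/1 unhappy
(5,1)Q 2/3 ok
(5,2)Q 2/2 ok
(5,4)P 1/2 ok
(5,5)Q 0/2 unhappy
Unsatisfied: (2,3), (2,5), (3,1), (3,4), (5,0), (5,5) — 6 in total.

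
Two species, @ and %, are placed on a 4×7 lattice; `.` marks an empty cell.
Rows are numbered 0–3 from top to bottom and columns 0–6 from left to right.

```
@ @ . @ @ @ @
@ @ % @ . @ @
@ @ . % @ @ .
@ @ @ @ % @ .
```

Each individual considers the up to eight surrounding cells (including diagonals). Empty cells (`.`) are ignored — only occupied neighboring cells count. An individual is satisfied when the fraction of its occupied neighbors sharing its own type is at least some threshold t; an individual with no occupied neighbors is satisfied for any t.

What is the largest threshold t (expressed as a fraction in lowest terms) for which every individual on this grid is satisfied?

(0,0)@ 3/3
(0,1)@ 3/4
(0,3)@ 2/3
(0,4)@ 4/4
(0,5)@ 4/4
(0,6)@ 3/3
(1,0)@ 5/5
(1,1)@ 5/6
(1,2)% 1/6
(1,3)@ 3/5
(1,5)@ 6/6
(1,6)@ 4/4
(2,0)@ 5/5
(2,1)@ 6/7
(2,3)% 2/6
(2,4)@ 5/7
(2,5)@ 4/5
(3,0)@ 3/3
(3,1)@ 4/4
(3,2)@ 3/4
(3,3)@ 2/4
(3,4)% 1/5
(3,5)@ 2/3
The smallest same-type fraction is 1/6 at (1,2), which reduces to 1/6. Any threshold above that leaves this individual unsatisfied.

1/6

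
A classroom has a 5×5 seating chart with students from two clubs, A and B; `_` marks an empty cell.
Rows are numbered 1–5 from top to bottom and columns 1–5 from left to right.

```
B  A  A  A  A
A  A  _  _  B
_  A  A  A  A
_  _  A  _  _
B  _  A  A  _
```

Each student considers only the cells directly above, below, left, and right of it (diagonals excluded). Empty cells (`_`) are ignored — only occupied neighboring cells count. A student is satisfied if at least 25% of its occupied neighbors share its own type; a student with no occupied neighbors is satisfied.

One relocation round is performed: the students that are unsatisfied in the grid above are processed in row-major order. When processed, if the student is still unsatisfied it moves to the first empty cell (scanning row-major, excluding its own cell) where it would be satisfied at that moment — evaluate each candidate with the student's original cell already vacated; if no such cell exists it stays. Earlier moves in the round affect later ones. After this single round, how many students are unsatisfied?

Initially unsatisfied (in order): (1,1), (2,5).
  (1,1) → (2,4).
  (2,5): now satisfied by earlier moves; stays.
Resulting grid:
_ A A A A
A A _ B B
_ A A A A
_ _ A _ _
B _ A A _
All satisfied now.

0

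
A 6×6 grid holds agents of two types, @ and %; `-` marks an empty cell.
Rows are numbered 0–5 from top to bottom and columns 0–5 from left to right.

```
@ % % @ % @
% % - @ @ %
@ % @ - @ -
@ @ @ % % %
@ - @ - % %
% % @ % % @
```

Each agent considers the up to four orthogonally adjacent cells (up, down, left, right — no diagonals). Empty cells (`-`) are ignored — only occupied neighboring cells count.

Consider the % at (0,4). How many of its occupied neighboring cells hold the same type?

0

Occupied neighbors of (0,4): (1,4)=@, (0,3)=@, (0,5)=@.
Same type (%): 0 of 3.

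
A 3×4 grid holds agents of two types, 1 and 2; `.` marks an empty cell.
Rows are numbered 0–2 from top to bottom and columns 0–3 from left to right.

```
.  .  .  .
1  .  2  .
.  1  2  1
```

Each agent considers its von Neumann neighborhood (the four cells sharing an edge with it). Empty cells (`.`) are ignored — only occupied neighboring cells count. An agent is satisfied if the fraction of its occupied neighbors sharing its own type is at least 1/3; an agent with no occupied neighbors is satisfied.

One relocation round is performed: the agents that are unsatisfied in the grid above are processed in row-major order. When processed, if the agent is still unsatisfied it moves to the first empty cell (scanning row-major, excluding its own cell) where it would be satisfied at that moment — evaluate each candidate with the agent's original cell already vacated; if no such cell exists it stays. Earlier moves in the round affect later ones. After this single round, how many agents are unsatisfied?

0

Initially unsatisfied (in order): (2,1), (2,3).
  (2,1) → (0,0).
  (2,3) → (0,1).
Resulting grid:
1 1 . .
1 . 2 .
. . 2 .
All satisfied now.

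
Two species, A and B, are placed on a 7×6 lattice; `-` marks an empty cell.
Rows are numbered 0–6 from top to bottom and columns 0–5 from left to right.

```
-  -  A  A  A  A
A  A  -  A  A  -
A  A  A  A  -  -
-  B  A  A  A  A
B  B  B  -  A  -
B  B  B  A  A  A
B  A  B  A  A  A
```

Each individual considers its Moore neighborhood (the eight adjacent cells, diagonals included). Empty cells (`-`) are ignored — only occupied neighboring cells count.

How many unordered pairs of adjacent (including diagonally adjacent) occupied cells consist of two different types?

Scan each occupied cell's neighbors to the right and below (and the two forward diagonals) so each pair is counted once.
Row 0: A(0,2)–A(0,3)= A(0,2)–A(1,3)= A(0,2)–A(1,1)= A(0,3)–A(0,4)= A(0,3)–A(1,3)= A(0,3)–A(1,4)= A(0,4)–A(0,5)= A(0,4)–A(1,4)= A(0,4)–A(1,3)= A(0,5)–A(1,4)=  → 0/10 unlike.
Row 1: A(1,0)–A(1,1)= A(1,0)–A(2,0)= A(1,0)–A(2,1)= A(1,1)–A(2,1)= A(1,1)–A(2,2)= A(1,1)–A(2,0)= A(1,3)–A(1,4)= A(1,3)–A(2,3)= A(1,3)–A(2,2)= A(1,4)–A(2,3)=  → 0/10 unlike.
Row 2: A(2,0)–A(2,1)= A(2,0)–B(3,1)≠ A(2,1)–A(2,2)= A(2,1)–B(3,1)≠ A(2,1)–A(3,2)= A(2,2)–A(2,3)= A(2,2)–A(3,2)= A(2,2)–A(3,3)= A(2,2)–B(3,1)≠ A(2,3)–A(3,3)= A(2,3)–A(3,4)= A(2,3)–A(3,2)=  → 3/12 unlike.
Row 3: B(3,1)–A(3,2)≠ B(3,1)–B(4,1)= B(3,1)–B(4,2)= B(3,1)–B(4,0)= A(3,2)–A(3,3)= A(3,2)–B(4,2)≠ A(3,2)–B(4,1)≠ A(3,3)–A(3,4)= A(3,3)–A(4,4)= A(3,3)–B(4,2)≠ A(3,4)–A(3,5)= A(3,4)–A(4,4)= A(3,5)–A(4,4)=  → 4/13 unlike.
Row 4: B(4,0)–B(4,1)= B(4,0)–B(5,0)= B(4,0)–B(5,1)= B(4,1)–B(4,2)= B(4,1)–B(5,1)= B(4,1)–B(5,2)= B(4,1)–B(5,0)= B(4,2)–B(5,2)= B(4,2)–A(5,3)≠ B(4,2)–B(5,1)= A(4,4)–A(5,4)= A(4,4)–A(5,5)= A(4,4)–A(5,3)=  → 1/13 unlike.
Row 5: B(5,0)–B(5,1)= B(5,0)–B(6,0)= B(5,0)–A(6,1)≠ B(5,1)–B(5,2)= B(5,1)–A(6,1)≠ B(5,1)–B(6,2)= B(5,1)–B(6,0)= B(5,2)–A(5,3)≠ B(5,2)–B(6,2)= B(5,2)–A(6,3)≠ B(5,2)–A(6,1)≠ A(5,3)–A(5,4)= A(5,3)–A(6,3)= A(5,3)–A(6,4)= A(5,3)–B(6,2)≠ A(5,4)–A(5,5)= A(5,4)–A(6,4)= A(5,4)–A(6,5)= A(5,4)–A(6,3)= A(5,5)–A(6,5)= A(5,5)–A(6,4)=  → 6/21 unlike.
Row 6: B(6,0)–A(6,1)≠ A(6,1)–B(6,2)≠ B(6,2)–A(6,3)≠ A(6,3)–A(6,4)= A(6,4)–A(6,5)=  → 3/5 unlike.
Total adjacent occupied pairs: 84; unlike-type pairs: 17.

17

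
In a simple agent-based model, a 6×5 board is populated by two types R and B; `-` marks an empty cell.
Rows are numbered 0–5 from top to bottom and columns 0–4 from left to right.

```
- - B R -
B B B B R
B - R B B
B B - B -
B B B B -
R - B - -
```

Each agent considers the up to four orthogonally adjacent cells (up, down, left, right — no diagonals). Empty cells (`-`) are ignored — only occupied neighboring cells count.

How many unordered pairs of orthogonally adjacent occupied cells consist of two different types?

Scan each occupied cell's neighbors to the right and below so each pair is counted once.
Row 0: B(0,2)–R(0,3)≠ B(0,2)–B(1,2)= R(0,3)–B(1,3)≠  → 2/3 unlike.
Row 1: B(1,0)–B(1,1)= B(1,0)–B(2,0)= B(1,1)–B(1,2)= B(1,2)–B(1,3)= B(1,2)–R(2,2)≠ B(1,3)–R(1,4)≠ B(1,3)–B(2,3)= R(1,4)–B(2,4)≠  → 3/8 unlike.
Row 2: B(2,0)–B(3,0)= R(2,2)–B(2,3)≠ B(2,3)–B(2,4)= B(2,3)–B(3,3)=  → 1/4 unlike.
Row 3: B(3,0)–B(3,1)= B(3,0)–B(4,0)= B(3,1)–B(4,1)= B(3,3)–B(4,3)=  → 0/4 unlike.
Row 4: B(4,0)–B(4,1)= B(4,0)–R(5,0)≠ B(4,1)–B(4,2)= B(4,2)–B(4,3)= B(4,2)–B(5,2)=  → 1/5 unlike.
Total adjacent occupied pairs: 24; unlike-type pairs: 7.

7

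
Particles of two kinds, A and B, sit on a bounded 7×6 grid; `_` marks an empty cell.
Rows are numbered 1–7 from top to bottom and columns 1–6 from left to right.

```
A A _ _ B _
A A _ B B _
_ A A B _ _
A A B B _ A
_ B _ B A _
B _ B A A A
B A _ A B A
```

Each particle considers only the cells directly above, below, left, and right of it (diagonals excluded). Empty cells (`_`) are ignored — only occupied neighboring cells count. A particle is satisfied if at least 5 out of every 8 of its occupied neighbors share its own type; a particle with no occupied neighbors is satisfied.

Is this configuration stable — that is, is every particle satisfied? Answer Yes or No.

No

(1,1)A 2/2 satisfied
(1,2)A 2/2 satisfied
(1,5)B 1/1 satisfied
(2,1)A 2/2 satisfied
(2,2)A 3/3 satisfied
(2,4)B 2/2 satisfied
(2,5)B 2/2 satisfied
(3,2)A 3/3 satisfied
(3,3)A 1/3 not
(3,4)B 2/3 satisfied
(4,1)A 1/1 satisfied
(4,2)A 2/4 not
(4,3)B 1/3 not
(4,4)B 3/3 satisfied
(4,6)A 0/0 satisfied
(5,2)B 0/1 not
(5,4)B 1/3 not
(5,5)A 1/2 not
(6,1)B 1/1 satisfied
(6,3)B 0/1 not
(6,4)A 2/4 not
(6,5)A 3/4 satisfied
(6,6)A 2/2 satisfied
(7,1)B 1/2 not
(7,2)A 0/1 not
(7,4)A 1/2 not
(7,5)B 0/3 not
(7,6)A 1/2 not
For instance (3,3) has only 1/3 same-type neighbors, below 5/8.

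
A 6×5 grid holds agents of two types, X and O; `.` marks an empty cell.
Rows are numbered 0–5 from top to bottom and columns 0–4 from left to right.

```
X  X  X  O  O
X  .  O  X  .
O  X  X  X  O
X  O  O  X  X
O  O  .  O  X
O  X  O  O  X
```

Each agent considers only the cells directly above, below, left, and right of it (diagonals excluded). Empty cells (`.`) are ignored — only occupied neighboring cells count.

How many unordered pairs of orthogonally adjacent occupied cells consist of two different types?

21

Scan each occupied cell's neighbors to the right and below so each pair is counted once.
Row 0: X(0,0)–X(0,1)= X(0,0)–X(1,0)= X(0,1)–X(0,2)= X(0,2)–O(0,3)≠ X(0,2)–O(1,2)≠ O(0,3)–O(0,4)= O(0,3)–X(1,3)≠  → 3/7 unlike.
Row 1: X(1,0)–O(2,0)≠ O(1,2)–X(1,3)≠ O(1,2)–X(2,2)≠ X(1,3)–X(2,3)=  → 3/4 unlike.
Row 2: O(2,0)–X(2,1)≠ O(2,0)–X(3,0)≠ X(2,1)–X(2,2)= X(2,1)–O(3,1)≠ X(2,2)–X(2,3)= X(2,2)–O(3,2)≠ X(2,3)–O(2,4)≠ X(2,3)–X(3,3)= O(2,4)–X(3,4)≠  → 6/9 unlike.
Row 3: X(3,0)–O(3,1)≠ X(3,0)–O(4,0)≠ O(3,1)–O(3,2)= O(3,1)–O(4,1)= O(3,2)–X(3,3)≠ X(3,3)–X(3,4)= X(3,3)–O(4,3)≠ X(3,4)–X(4,4)=  → 4/8 unlike.
Row 4: O(4,0)–O(4,1)= O(4,0)–O(5,0)= O(4,1)–X(5,1)≠ O(4,3)–X(4,4)≠ O(4,3)–O(5,3)= X(4,4)–X(5,4)=  → 2/6 unlike.
Row 5: O(5,0)–X(5,1)≠ X(5,1)–O(5,2)≠ O(5,2)–O(5,3)= O(5,3)–X(5,4)≠  → 3/4 unlike.
Total adjacent occupied pairs: 38; unlike-type pairs: 21.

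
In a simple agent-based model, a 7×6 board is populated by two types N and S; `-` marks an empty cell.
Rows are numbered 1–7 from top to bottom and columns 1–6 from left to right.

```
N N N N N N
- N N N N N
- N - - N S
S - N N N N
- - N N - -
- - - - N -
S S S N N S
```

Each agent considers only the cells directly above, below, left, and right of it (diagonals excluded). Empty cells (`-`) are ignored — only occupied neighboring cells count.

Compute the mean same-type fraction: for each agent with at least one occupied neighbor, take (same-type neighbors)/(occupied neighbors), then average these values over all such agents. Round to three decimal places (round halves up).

0.833

(1,1)N 1/1
(1,2)N 3/3
(1,3)N 3/3
(1,4)N 3/3
(1,5)N 3/3
(1,6)N 2/2
(2,2)N 3/3
(2,3)N 3/3
(2,4)N 3/3
(2,5)N 4/4
(2,6)N 2/3
(3,2)N 1/1
(3,5)N 2/3
(3,6)S 0/3
(4,1)S — no occupied neighbors
(4,3)N 2/2
(4,4)N 3/3
(4,5)N 3/3
(4,6)N 1/2
(5,3)N 2/2
(5,4)N 2/2
(6,5)N 1/1
(7,1)S 1/1
(7,2)S 2/2
(7,3)S 1/2
(7,4)N 1/2
(7,5)N 2/3
(7,6)S 0/1
Sum over 27 agents: 1/1 + 3/3 + 3/3 + 3/3 + 3/3 + 2/2 + 3/3 + 3/3 + 3/3 + 4/4 + 2/3 + 1/1 + 2/3 + 0/3 + 2/2 + 3/3 + 3/3 + 1/2 + 2/2 + 2/2 + 1/1 + 1/1 + 2/2 + 1/2 + 1/2 + 2/3 + 0/1 = 45/2; mean = 45/2 ÷ 27 = 5/6 = 0.833333… → 0.833.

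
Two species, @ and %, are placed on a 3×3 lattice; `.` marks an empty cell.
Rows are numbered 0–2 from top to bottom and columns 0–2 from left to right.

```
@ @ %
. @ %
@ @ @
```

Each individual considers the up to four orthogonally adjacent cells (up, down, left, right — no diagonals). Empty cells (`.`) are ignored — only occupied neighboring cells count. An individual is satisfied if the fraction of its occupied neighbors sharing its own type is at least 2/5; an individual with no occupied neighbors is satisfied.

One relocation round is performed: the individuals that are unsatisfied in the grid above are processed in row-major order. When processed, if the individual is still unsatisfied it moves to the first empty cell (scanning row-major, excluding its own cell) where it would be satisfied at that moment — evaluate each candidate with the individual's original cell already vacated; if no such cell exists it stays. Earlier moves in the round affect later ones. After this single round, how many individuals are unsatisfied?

1

Initially unsatisfied (in order): (1,2).
  (1,2): no empty cell satisfies it; stays.
Resulting grid:
@ @ %
. @ %
@ @ @
Unsatisfied now: (1,2).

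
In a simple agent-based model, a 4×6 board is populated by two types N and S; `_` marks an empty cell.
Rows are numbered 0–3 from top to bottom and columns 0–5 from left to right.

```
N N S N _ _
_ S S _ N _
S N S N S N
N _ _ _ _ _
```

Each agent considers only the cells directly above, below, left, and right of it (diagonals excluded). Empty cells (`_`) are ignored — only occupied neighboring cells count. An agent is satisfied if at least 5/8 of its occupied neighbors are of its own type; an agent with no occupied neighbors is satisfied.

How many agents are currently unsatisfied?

12

Row 0: (0,0)N 1/1 ok · (0,1)N 1/3 unhappy · (0,2)S 1/3 unhappy · (0,3)N 0/1 unhappy
Row 1: (1,1)S 1/3 unhappy · (1,2)S 3/3 ok · (1,4)N 0/1 unhappy
Row 2: (2,0)S 0/2 unhappy · (2,1)N 0/3 unhappy · (2,2)S 1/3 unhappy · (2,3)N 0/2 unhappy · (2,4)S 0/3 unhappy · (2,5)N 0/1 unhappy
Row 3: (3,0)N 0/1 unhappy
Unsatisfied: (0,1), (0,2), (0,3), (1,1), (1,4), (2,0), (2,1), (2,2), (2,3), (2,4), (2,5), (3,0) — 12 in total.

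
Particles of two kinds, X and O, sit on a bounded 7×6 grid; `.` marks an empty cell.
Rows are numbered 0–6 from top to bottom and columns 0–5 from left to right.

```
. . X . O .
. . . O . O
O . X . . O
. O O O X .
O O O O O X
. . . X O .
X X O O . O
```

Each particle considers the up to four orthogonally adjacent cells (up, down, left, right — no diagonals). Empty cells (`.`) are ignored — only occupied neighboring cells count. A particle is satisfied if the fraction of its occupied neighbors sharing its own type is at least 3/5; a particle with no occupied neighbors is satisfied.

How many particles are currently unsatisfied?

(0,2)X 0/0 ✓
(0,4)O 0/0 ✓
(1,3)O 0/0 ✓
(1,5)O 1/1 ✓
(2,0)O 0/0 ✓
(2,2)X 0/1 ✗
(2,5)O 1/1 ✓
(3,1)O 2/2 ✓
(3,2)O 3/4 ✓
(3,3)O 2/3 ✓
(3,4)X 0/2 ✗
(4,0)O 1/1 ✓
(4,1)O 3/3 ✓
(4,2)O 3/3 ✓
(4,3)O 3/4 ✓
(4,4)O 2/4 ✗
(4,5)X 0/1 ✗
(5,3)X 0/3 ✗
(5,4)O 1/2 ✗
(6,0)X 1/1 ✓
(6,1)X 1/2 ✗
(6,2)O 1/2 ✗
(6,3)O 1/2 ✗
(6,5)O 0/0 ✓
Unsatisfied: (2,2), (3,4), (4,4), (4,5), (5,3), (5,4), (6,1), (6,2), (6,3) — 9 in total.

9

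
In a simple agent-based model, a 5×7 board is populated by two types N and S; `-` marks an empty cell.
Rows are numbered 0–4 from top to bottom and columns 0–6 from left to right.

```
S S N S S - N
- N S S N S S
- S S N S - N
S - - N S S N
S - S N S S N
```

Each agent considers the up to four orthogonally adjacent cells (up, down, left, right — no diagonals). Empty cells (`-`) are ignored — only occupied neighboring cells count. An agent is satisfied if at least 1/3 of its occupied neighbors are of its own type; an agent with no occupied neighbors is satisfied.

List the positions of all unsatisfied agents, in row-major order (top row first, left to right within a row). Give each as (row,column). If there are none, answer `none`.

(0,2), (0,6), (1,1), (1,4), (2,3), (4,2)

Row 0: (0,0)S 1/1 ✓ · (0,1)S 1/3 ✓ · (0,2)N 0/3 ✗ · (0,3)S 2/3 ✓ · (0,4)S 1/2 ✓ · (0,6)N 0/1 ✗
Row 1: (1,1)N 0/3 ✗ · (1,2)S 2/4 ✓ · (1,3)S 2/4 ✓ · (1,4)N 0/4 ✗ · (1,5)S 1/2 ✓ · (1,6)S 1/3 ✓
Row 2: (2,1)S 1/2 ✓ · (2,2)S 2/3 ✓ · (2,3)N 1/4 ✗ · (2,4)S 1/3 ✓ · (2,6)N 1/2 ✓
Row 3: (3,0)S 1/1 ✓ · (3,3)N 2/3 ✓ · (3,4)S 3/4 ✓ · (3,5)S 2/3 ✓ · (3,6)N 2/3 ✓
Row 4: (4,0)S 1/1 ✓ · (4,2)S 0/1 ✗ · (4,3)N 1/3 ✓ · (4,4)S 2/3 ✓ · (4,5)S 2/3 ✓ · (4,6)N 1/2 ✓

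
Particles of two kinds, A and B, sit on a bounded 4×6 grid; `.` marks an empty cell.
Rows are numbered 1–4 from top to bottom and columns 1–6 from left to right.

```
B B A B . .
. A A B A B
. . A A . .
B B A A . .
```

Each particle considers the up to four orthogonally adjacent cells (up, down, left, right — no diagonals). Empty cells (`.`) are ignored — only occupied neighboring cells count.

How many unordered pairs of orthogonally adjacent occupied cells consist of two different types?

Scan each occupied cell's neighbors to the right and below so each pair is counted once.
From row 1: 3 unlike of 6 pairs (running 3/6).
From row 2: 4 unlike of 6 pairs (running 7/12).
From row 3: 0 unlike of 3 pairs (running 7/15).
From row 4: 1 unlike of 3 pairs (running 8/18).
Total adjacent occupied pairs: 18; unlike-type pairs: 8.

8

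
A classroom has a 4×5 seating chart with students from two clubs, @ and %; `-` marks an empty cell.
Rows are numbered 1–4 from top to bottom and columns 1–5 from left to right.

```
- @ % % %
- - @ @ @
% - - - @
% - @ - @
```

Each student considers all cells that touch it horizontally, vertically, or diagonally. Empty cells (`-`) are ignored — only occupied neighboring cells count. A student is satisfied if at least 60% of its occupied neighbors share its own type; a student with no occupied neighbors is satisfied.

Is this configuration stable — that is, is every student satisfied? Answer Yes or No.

No

Row 1: (1,2)@ 1/2 unhappy · (1,3)% 1/4 unhappy · (1,4)% 2/5 unhappy · (1,5)% 1/3 unhappy
Row 2: (2,3)@ 2/4 unhappy · (2,4)@ 3/6 unhappy · (2,5)@ 2/4 unhappy
Row 3: (3,1)% 1/1 ok · (3,5)@ 3/3 ok
Row 4: (4,1)% 1/1 ok · (4,3)@ 0/0 ok · (4,5)@ 1/1 ok
For instance (1,2) has only 1/2 same-type neighbors, below 3/5.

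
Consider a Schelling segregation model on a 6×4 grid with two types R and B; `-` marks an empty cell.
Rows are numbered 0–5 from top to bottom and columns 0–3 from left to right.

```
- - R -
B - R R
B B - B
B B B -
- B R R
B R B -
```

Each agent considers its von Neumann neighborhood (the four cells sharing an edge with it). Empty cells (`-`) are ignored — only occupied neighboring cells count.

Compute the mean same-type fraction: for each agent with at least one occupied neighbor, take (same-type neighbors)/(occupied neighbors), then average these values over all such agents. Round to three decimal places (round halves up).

Row 0: (0,2)R 1/1
Row 1: (1,0)B 1/1 · (1,2)R 2/2 · (1,3)R 1/2
Row 2: (2,0)B 3/3 · (2,1)B 2/2 · (2,3)B 0/1
Row 3: (3,0)B 2/2 · (3,1)B 4/4 · (3,2)B 1/2
Row 4: (4,1)B 1/3 · (4,2)R 1/4 · (4,3)R 1/1
Row 5: (5,0)B 0/1 · (5,1)R 0/3 · (5,2)B 0/2
Sum over 16 agents: 1/1 + 1/1 + 2/2 + 1/2 + 3/3 + 2/2 + 0/1 + 2/2 + 4/4 + 1/2 + 1/3 + 1/4 + 1/1 + 0/1 + 0/3 + 0/2 = 115/12; mean = 115/12 ÷ 16 = 115/192 = 0.598958… → 0.599.

0.599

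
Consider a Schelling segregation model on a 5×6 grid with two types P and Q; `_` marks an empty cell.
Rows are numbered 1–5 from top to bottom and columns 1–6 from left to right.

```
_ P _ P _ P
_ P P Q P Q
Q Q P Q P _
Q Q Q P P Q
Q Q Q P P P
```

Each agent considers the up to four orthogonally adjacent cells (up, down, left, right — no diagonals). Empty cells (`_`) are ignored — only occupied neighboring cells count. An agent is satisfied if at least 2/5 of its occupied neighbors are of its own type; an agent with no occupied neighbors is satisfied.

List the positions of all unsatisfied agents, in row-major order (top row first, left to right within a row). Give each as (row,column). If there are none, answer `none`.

(1,4), (1,6), (2,4), (2,5), (2,6), (3,3), (3,4), (4,6)

Row 1: (1,2)P 1/1 ok · (1,4)P 0/1 unhappy · (1,6)P 0/1 unhappy
Row 2: (2,2)P 2/3 ok · (2,3)P 2/3 ok · (2,4)Q 1/4 unhappy · (2,5)P 1/3 unhappy · (2,6)Q 0/2 unhappy
Row 3: (3,1)Q 2/2 ok · (3,2)Q 2/4 ok · (3,3)P 1/4 unhappy · (3,4)Q 1/4 unhappy · (3,5)P 2/3 ok
Row 4: (4,1)Q 3/3 ok · (4,2)Q 4/4 ok · (4,3)Q 2/4 ok · (4,4)P 2/4 ok · (4,5)P 3/4 ok · (4,6)Q 0/2 unhappy
Row 5: (5,1)Q 2/2 ok · (5,2)Q 3/3 ok · (5,3)Q 2/3 ok · (5,4)P 2/3 ok · (5,5)P 3/3 ok · (5,6)P 1/2 ok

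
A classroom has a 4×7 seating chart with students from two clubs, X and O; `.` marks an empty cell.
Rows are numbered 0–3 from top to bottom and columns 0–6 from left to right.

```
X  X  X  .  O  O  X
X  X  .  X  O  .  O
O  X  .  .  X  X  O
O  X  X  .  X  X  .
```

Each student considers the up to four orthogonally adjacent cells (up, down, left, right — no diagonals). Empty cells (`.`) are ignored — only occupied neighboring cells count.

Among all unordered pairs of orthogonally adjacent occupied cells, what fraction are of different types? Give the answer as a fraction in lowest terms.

Scan each occupied cell's neighbors to the right and below so each pair is counted once.
From row 0: 2 unlike of 8 pairs (running 2/8).
From row 1: 3 unlike of 6 pairs (running 5/14).
From row 2: 2 unlike of 7 pairs (running 7/21).
From row 3: 1 unlike of 3 pairs (running 8/24).
Total adjacent occupied pairs: 24; unlike-type pairs: 8.
8/24 reduces to 1/3.

1/3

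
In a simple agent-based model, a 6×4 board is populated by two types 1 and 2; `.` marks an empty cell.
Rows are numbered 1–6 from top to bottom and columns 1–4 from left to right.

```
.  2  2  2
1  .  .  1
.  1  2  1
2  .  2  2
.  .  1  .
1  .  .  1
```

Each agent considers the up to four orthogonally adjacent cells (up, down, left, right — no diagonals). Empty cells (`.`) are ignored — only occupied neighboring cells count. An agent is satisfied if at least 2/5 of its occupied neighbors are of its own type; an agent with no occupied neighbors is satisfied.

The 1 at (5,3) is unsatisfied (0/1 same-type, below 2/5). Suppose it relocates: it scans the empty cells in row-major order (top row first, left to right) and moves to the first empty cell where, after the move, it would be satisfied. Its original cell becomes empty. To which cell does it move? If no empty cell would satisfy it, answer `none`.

Vacating (5,3). Empty cells in order:
  (1,1): 1/2 same-type → satisfied — stop here.

(1,1)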